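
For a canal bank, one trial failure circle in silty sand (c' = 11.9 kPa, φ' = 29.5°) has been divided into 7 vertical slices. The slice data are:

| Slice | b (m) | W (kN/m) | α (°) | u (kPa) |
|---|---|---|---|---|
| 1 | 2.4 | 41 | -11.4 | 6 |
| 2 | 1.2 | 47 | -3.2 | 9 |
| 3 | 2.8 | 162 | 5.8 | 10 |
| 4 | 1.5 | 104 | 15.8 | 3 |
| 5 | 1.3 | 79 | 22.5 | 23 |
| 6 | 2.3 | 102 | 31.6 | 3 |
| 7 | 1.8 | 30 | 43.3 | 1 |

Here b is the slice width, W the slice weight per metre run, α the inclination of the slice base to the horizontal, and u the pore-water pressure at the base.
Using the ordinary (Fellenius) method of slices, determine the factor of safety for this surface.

FS = 3.01

Ordinary method of slices: FS = Σ[c'·Δl_i + (W_i cosα_i − u_i·Δl_i)·tanφ'] / Σ W_i sinα_i, with Δl_i = b_i / cosα_i.
Slice 1: Δl = 2.4/cos(-11.4°) = 2.448 m; N'_1 = 41·cos(-11.4°) − 6·2.448 = 25.5; c'Δl = 29.13; W sinα = -8.1
Slice 2: Δl = 1.2/cos(-3.2°) = 1.202 m; N'_2 = 47·cos(-3.2°) − 9·1.202 = 36.1; c'Δl = 14.30; W sinα = -2.6
Slice 3: Δl = 2.8/cos5.8° = 2.814 m; N'_3 = 162·cos5.8° − 10·2.814 = 133.0; c'Δl = 33.49; W sinα = 16.4
Slice 4: Δl = 1.5/cos15.8° = 1.559 m; N'_4 = 104·cos15.8° − 3·1.559 = 95.4; c'Δl = 18.55; W sinα = 28.3
Slice 5: Δl = 1.3/cos22.5° = 1.407 m; N'_5 = 79·cos22.5° − 23·1.407 = 40.6; c'Δl = 16.74; W sinα = 30.2
Slice 6: Δl = 2.3/cos31.6° = 2.700 m; N'_6 = 102·cos31.6° − 3·2.700 = 78.8; c'Δl = 32.13; W sinα = 53.4
Slice 7: Δl = 1.8/cos43.3° = 2.473 m; N'_7 = 30·cos43.3° − 1·2.473 = 19.4; c'Δl = 29.43; W sinα = 20.6
Σc'Δl = 173.8 kN/m; ΣN' = 428.8 kN/m; ΣW sinα = 138.2 kN/m
Resisting = 173.8 + 428.8·tan29.5° = 173.8 + 242.6 = 416.4 kN/m
FS = 416.4 / 138.2 = 3.013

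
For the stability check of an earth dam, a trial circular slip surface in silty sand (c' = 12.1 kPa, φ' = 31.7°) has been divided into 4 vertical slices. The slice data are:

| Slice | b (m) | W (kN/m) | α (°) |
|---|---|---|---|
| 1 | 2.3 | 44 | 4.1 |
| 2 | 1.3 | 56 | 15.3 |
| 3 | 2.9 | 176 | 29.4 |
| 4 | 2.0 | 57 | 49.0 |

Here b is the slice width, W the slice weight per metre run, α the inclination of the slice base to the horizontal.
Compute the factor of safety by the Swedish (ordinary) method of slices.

FS = 2.03

Ordinary method of slices: FS = Σ[c'·Δl_i + (W_i cosα_i)·tanφ'] / Σ W_i sinα_i, with Δl_i = b_i / cosα_i.
Slice 1: Δl = 2.3/cos4.1° = 2.306 m; N'_1 = 44·cos4.1° = 43.9; c'Δl = 27.90; W sinα = 3.1
Slice 2: Δl = 1.3/cos15.3° = 1.348 m; N'_2 = 56·cos15.3° = 54.0; c'Δl = 16.31; W sinα = 14.8
Slice 3: Δl = 2.9/cos29.4° = 3.329 m; N'_3 = 176·cos29.4° = 153.3; c'Δl = 40.28; W sinα = 86.4
Slice 4: Δl = 2.0/cos49.0° = 3.049 m; N'_4 = 57·cos49.0° = 37.4; c'Δl = 36.89; W sinα = 43.0
Σc'Δl = 121.4 kN/m; ΣN' = 288.6 kN/m; ΣW sinα = 147.3 kN/m
Resisting = 121.4 + 288.6·tan31.7° = 121.4 + 178.3 = 299.6 kN/m
FS = 299.6 / 147.3 = 2.034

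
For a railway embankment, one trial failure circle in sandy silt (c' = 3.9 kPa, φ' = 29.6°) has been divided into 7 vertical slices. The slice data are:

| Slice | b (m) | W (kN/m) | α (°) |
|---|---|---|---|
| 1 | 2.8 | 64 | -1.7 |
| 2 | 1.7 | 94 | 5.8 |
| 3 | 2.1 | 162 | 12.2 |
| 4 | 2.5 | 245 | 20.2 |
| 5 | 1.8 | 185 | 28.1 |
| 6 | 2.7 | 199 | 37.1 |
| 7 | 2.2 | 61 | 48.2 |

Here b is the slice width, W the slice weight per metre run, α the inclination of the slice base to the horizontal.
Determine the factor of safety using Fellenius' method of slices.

FS = 1.55

Ordinary method of slices: FS = Σ[c'·Δl_i + (W_i cosα_i)·tanφ'] / Σ W_i sinα_i, with Δl_i = b_i / cosα_i.
Slice 1: Δl = 2.8/cos(-1.7°) = 2.801 m; N'_1 = 64·cos(-1.7°) = 64.0; c'Δl = 10.92; W sinα = -1.9
Slice 2: Δl = 1.7/cos5.8° = 1.709 m; N'_2 = 94·cos5.8° = 93.5; c'Δl = 6.66; W sinα = 9.5
Slice 3: Δl = 2.1/cos12.2° = 2.149 m; N'_3 = 162·cos12.2° = 158.3; c'Δl = 8.38; W sinα = 34.2
Slice 4: Δl = 2.5/cos20.2° = 2.664 m; N'_4 = 245·cos20.2° = 229.9; c'Δl = 10.39; W sinα = 84.6
Slice 5: Δl = 1.8/cos28.1° = 2.041 m; N'_5 = 185·cos28.1° = 163.2; c'Δl = 7.96; W sinα = 87.1
Slice 6: Δl = 2.7/cos37.1° = 3.385 m; N'_6 = 199·cos37.1° = 158.7; c'Δl = 13.20; W sinα = 120.0
Slice 7: Δl = 2.2/cos48.2° = 3.301 m; N'_7 = 61·cos48.2° = 40.7; c'Δl = 12.87; W sinα = 45.5
Σc'Δl = 70.4 kN/m; ΣN' = 908.3 kN/m; ΣW sinα = 379.1 kN/m
Resisting = 70.4 + 908.3·tan29.6° = 70.4 + 516.0 = 586.4 kN/m
FS = 586.4 / 379.1 = 1.547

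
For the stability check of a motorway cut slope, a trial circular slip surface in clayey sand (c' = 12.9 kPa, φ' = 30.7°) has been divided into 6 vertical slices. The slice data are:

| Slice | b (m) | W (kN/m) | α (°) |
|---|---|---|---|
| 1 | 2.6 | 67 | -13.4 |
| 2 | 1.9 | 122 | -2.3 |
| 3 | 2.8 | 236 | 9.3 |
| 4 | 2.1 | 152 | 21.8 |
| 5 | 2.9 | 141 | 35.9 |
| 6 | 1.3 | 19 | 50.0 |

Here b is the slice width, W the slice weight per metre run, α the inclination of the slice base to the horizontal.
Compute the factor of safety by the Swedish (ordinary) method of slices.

Ordinary method of slices: FS = Σ[c'·Δl_i + (W_i cosα_i)·tanφ'] / Σ W_i sinα_i, with Δl_i = b_i / cosα_i.
Slice 1: Δl = 2.6/cos(-13.4°) = 2.673 m; N'_1 = 67·cos(-13.4°) = 65.2; c'Δl = 34.48; W sinα = -15.5
Slice 2: Δl = 1.9/cos(-2.3°) = 1.902 m; N'_2 = 122·cos(-2.3°) = 121.9; c'Δl = 24.53; W sinα = -4.9
Slice 3: Δl = 2.8/cos9.3° = 2.837 m; N'_3 = 236·cos9.3° = 232.9; c'Δl = 36.60; W sinα = 38.1
Slice 4: Δl = 2.1/cos21.8° = 2.262 m; N'_4 = 152·cos21.8° = 141.1; c'Δl = 29.18; W sinα = 56.4
Slice 5: Δl = 2.9/cos35.9° = 3.580 m; N'_5 = 141·cos35.9° = 114.2; c'Δl = 46.18; W sinα = 82.7
Slice 6: Δl = 1.3/cos50.0° = 2.022 m; N'_6 = 19·cos50.0° = 12.2; c'Δl = 26.09; W sinα = 14.6
Σc'Δl = 197.1 kN/m; ΣN' = 687.5 kN/m; ΣW sinα = 171.4 kN/m
Resisting = 197.1 + 687.5·tan30.7° = 197.1 + 408.2 = 605.3 kN/m
FS = 605.3 / 171.4 = 3.531

FS = 3.53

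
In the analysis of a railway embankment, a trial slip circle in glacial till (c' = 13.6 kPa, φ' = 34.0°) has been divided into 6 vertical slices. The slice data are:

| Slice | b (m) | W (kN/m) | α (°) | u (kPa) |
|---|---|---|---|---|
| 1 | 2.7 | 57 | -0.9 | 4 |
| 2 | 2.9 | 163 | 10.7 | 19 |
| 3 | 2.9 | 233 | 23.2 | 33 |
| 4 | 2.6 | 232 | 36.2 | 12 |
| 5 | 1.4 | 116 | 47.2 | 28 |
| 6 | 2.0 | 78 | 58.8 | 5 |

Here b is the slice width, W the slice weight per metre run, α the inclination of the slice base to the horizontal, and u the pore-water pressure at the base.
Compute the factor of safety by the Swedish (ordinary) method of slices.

FS = 1.34

Ordinary method of slices: FS = Σ[c'·Δl_i + (W_i cosα_i − u_i·Δl_i)·tanφ'] / Σ W_i sinα_i, with Δl_i = b_i / cosα_i.
Slice 1: Δl = 2.7/cos(-0.9°) = 2.700 m; N'_1 = 57·cos(-0.9°) − 4·2.700 = 46.2; c'Δl = 36.72; W sinα = -0.9
Slice 2: Δl = 2.9/cos10.7° = 2.951 m; N'_2 = 163·cos10.7° − 19·2.951 = 104.1; c'Δl = 40.14; W sinα = 30.3
Slice 3: Δl = 2.9/cos23.2° = 3.155 m; N'_3 = 233·cos23.2° − 33·3.155 = 110.0; c'Δl = 42.91; W sinα = 91.8
Slice 4: Δl = 2.6/cos36.2° = 3.222 m; N'_4 = 232·cos36.2° − 12·3.222 = 148.6; c'Δl = 43.82; W sinα = 137.0
Slice 5: Δl = 1.4/cos47.2° = 2.061 m; N'_5 = 116·cos47.2° − 28·2.061 = 21.1; c'Δl = 28.02; W sinα = 85.1
Slice 6: Δl = 2.0/cos58.8° = 3.861 m; N'_6 = 78·cos58.8° − 5·3.861 = 21.1; c'Δl = 52.51; W sinα = 66.7
Σc'Δl = 244.1 kN/m; ΣN' = 451.1 kN/m; ΣW sinα = 410.0 kN/m
Resisting = 244.1 + 451.1·tan34.0° = 244.1 + 304.3 = 548.4 kN/m
FS = 548.4 / 410.0 = 1.338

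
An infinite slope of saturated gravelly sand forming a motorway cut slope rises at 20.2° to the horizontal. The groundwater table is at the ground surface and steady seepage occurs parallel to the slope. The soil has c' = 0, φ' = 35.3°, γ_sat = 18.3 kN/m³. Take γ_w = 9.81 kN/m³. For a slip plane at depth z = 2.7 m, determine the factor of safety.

FS = 0.89

With seepage parallel to the slope and the water table at the surface, the effective normal stress on the slip plane uses the buoyant unit weight γ' = γ_sat − γ_w while the driving shear stress uses γ_sat:
FS = [c' + γ' z cos²β tanφ'] / [γ_sat z sinβ cosβ]
(For c' = 0 this reduces to FS = (γ'/γ_sat)·tanφ'/tanβ.)
γ' = 18.3 − 9.81 = 8.49 kN/m³
Numerator = 0.0 + 8.49·2.7·cos²20.2°·tan35.3° = 0.0 + 8.49·2.7·0.8808·0.7080 = 14.295 kPa
Denominator = 18.3·2.7·sin20.2°·cos20.2° = 18.3·2.7·0.3453·0.9385 = 16.012 kPa
FS = 14.295 / 16.012 = 0.893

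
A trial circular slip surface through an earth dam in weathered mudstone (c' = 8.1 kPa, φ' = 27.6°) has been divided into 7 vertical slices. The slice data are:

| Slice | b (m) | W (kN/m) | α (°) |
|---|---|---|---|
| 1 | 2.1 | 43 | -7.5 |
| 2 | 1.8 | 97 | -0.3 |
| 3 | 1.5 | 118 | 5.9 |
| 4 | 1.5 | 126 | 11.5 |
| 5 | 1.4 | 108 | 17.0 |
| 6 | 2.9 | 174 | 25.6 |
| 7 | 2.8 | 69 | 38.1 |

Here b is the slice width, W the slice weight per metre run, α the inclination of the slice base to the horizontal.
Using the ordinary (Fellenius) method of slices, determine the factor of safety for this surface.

FS = 2.70

Ordinary method of slices: FS = Σ[c'·Δl_i + (W_i cosα_i)·tanφ'] / Σ W_i sinα_i, with Δl_i = b_i / cosα_i.
Slice 1: Δl = 2.1/cos(-7.5°) = 2.118 m; N'_1 = 43·cos(-7.5°) = 42.6; c'Δl = 17.16; W sinα = -5.6
Slice 2: Δl = 1.8/cos(-0.3°) = 1.800 m; N'_2 = 97·cos(-0.3°) = 97.0; c'Δl = 14.58; W sinα = -0.5
Slice 3: Δl = 1.5/cos5.9° = 1.508 m; N'_3 = 118·cos5.9° = 117.4; c'Δl = 12.21; W sinα = 12.1
Slice 4: Δl = 1.5/cos11.5° = 1.531 m; N'_4 = 126·cos11.5° = 123.5; c'Δl = 12.40; W sinα = 25.1
Slice 5: Δl = 1.4/cos17.0° = 1.464 m; N'_5 = 108·cos17.0° = 103.3; c'Δl = 11.86; W sinα = 31.6
Slice 6: Δl = 2.9/cos25.6° = 3.216 m; N'_6 = 174·cos25.6° = 156.9; c'Δl = 26.05; W sinα = 75.2
Slice 7: Δl = 2.8/cos38.1° = 3.558 m; N'_7 = 69·cos38.1° = 54.3; c'Δl = 28.82; W sinα = 42.6
Σc'Δl = 123.1 kN/m; ΣN' = 695.0 kN/m; ΣW sinα = 180.5 kN/m
Resisting = 123.1 + 695.0·tan27.6° = 123.1 + 363.3 = 486.4 kN/m
FS = 486.4 / 180.5 = 2.695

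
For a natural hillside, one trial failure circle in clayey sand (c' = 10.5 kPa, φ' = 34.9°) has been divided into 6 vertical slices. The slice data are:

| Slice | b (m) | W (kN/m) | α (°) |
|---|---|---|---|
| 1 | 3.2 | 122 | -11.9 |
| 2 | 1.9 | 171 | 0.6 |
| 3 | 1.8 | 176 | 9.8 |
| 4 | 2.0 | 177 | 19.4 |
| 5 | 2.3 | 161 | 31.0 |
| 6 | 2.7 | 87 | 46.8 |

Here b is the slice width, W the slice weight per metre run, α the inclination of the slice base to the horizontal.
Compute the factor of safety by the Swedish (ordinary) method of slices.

Ordinary method of slices: FS = Σ[c'·Δl_i + (W_i cosα_i)·tanφ'] / Σ W_i sinα_i, with Δl_i = b_i / cosα_i.
Slice 1: Δl = 3.2/cos(-11.9°) = 3.270 m; N'_1 = 122·cos(-11.9°) = 119.4; c'Δl = 34.34; W sinα = -25.2
Slice 2: Δl = 1.9/cos0.6° = 1.900 m; N'_2 = 171·cos0.6° = 171.0; c'Δl = 19.95; W sinα = 1.8
Slice 3: Δl = 1.8/cos9.8° = 1.827 m; N'_3 = 176·cos9.8° = 173.4; c'Δl = 19.18; W sinα = 30.0
Slice 4: Δl = 2.0/cos19.4° = 2.120 m; N'_4 = 177·cos19.4° = 167.0; c'Δl = 22.26; W sinα = 58.8
Slice 5: Δl = 2.3/cos31.0° = 2.683 m; N'_5 = 161·cos31.0° = 138.0; c'Δl = 28.17; W sinα = 82.9
Slice 6: Δl = 2.7/cos46.8° = 3.944 m; N'_6 = 87·cos46.8° = 59.6; c'Δl = 41.41; W sinα = 63.4
Σc'Δl = 165.3 kN/m; ΣN' = 828.3 kN/m; ΣW sinα = 211.7 kN/m
Resisting = 165.3 + 828.3·tan34.9° = 165.3 + 577.8 = 743.2 kN/m
FS = 743.2 / 211.7 = 3.510

FS = 3.51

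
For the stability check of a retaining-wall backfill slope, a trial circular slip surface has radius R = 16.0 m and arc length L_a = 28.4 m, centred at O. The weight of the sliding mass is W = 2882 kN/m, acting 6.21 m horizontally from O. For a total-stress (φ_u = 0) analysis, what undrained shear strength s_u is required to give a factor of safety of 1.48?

s_u = 58.3 kPa

FS = s_u·L_a·R / (W·d), so s_u = FS·W·d / (L_a·R).
s_u = 1.48·2882·6.21 / (28.40·16.0) = 26487.9 / 454.40 = 58.29 kPa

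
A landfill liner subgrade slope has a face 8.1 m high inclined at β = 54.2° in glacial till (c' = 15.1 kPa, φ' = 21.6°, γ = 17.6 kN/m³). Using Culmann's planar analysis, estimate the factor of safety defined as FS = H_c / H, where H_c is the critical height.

FS = 2.03

H_c = (4c'/γ) · sinβ cosφ' / [1 − cos(β − φ')]
    = (4·15.1/17.6) · sin54.2°·cos21.6° / [1 − cos32.6°]
    = 3.432 · 0.7541 / 0.1575 = 16.43 m
FS = H_c / H = 16.43 / 8.1 = 2.028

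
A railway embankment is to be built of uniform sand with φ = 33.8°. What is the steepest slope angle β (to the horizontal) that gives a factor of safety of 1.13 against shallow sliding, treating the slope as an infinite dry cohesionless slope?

β = 30.6°

For an infinite dry cohesionless slope FS = tanφ/tanβ, so tanβ = tanφ / FS.
tanβ = tan33.8° / 1.13 = 0.6694 / 1.13 = 0.5924
β = arctan(0.5924) = 30.64°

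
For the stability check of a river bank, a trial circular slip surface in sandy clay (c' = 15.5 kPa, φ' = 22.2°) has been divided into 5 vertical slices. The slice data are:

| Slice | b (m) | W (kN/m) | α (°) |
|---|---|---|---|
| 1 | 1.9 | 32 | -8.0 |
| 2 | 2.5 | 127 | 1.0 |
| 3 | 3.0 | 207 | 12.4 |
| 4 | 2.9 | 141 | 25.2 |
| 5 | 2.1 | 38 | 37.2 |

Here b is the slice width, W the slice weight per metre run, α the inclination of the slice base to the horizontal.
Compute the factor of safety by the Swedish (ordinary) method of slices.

FS = 3.34

Ordinary method of slices: FS = Σ[c'·Δl_i + (W_i cosα_i)·tanφ'] / Σ W_i sinα_i, with Δl_i = b_i / cosα_i.
Slice 1: Δl = 1.9/cos(-8.0°) = 1.919 m; N'_1 = 32·cos(-8.0°) = 31.7; c'Δl = 29.74; W sinα = -4.5
Slice 2: Δl = 2.5/cos1.0° = 2.500 m; N'_2 = 127·cos1.0° = 127.0; c'Δl = 38.76; W sinα = 2.2
Slice 3: Δl = 3.0/cos12.4° = 3.072 m; N'_3 = 207·cos12.4° = 202.2; c'Δl = 47.61; W sinα = 44.5
Slice 4: Δl = 2.9/cos25.2° = 3.205 m; N'_4 = 141·cos25.2° = 127.6; c'Δl = 49.68; W sinα = 60.0
Slice 5: Δl = 2.1/cos37.2° = 2.636 m; N'_5 = 38·cos37.2° = 30.3; c'Δl = 40.86; W sinα = 23.0
Σc'Δl = 206.6 kN/m; ΣN' = 518.7 kN/m; ΣW sinα = 125.2 kN/m
Resisting = 206.6 + 518.7·tan22.2° = 206.6 + 211.7 = 418.3 kN/m
FS = 418.3 / 125.2 = 3.341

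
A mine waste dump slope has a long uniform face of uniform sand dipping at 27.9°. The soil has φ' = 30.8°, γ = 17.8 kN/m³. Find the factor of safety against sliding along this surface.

For a dry cohesionless infinite slope the factor of safety is FS = tanφ' / tanβ.
FS = tan30.8° / tan27.9° = 0.5961 / 0.5295 = 1.126

FS = 1.13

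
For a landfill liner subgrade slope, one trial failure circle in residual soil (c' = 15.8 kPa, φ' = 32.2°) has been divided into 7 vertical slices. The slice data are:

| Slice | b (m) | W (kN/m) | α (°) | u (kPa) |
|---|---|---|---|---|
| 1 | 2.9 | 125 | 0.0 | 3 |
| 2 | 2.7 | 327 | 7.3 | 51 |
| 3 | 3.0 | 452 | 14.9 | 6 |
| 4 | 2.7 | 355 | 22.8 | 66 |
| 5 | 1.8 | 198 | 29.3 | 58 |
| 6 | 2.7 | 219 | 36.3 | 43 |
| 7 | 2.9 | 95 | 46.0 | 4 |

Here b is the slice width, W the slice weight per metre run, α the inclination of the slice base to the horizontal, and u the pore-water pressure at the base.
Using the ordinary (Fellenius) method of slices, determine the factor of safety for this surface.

FS = 1.62

Ordinary method of slices: FS = Σ[c'·Δl_i + (W_i cosα_i − u_i·Δl_i)·tanφ'] / Σ W_i sinα_i, with Δl_i = b_i / cosα_i.
Slice 1: Δl = 2.9/cos0.0° = 2.900 m; N'_1 = 125·cos0.0° − 3·2.900 = 116.3; c'Δl = 45.82; W sinα = 0.0
Slice 2: Δl = 2.7/cos7.3° = 2.722 m; N'_2 = 327·cos7.3° − 51·2.722 = 185.5; c'Δl = 43.01; W sinα = 41.6
Slice 3: Δl = 3.0/cos14.9° = 3.104 m; N'_3 = 452·cos14.9° − 6·3.104 = 418.2; c'Δl = 49.05; W sinα = 116.2
Slice 4: Δl = 2.7/cos22.8° = 2.929 m; N'_4 = 355·cos22.8° − 66·2.929 = 134.0; c'Δl = 46.28; W sinα = 137.6
Slice 5: Δl = 1.8/cos29.3° = 2.064 m; N'_5 = 198·cos29.3° − 58·2.064 = 53.0; c'Δl = 32.61; W sinα = 96.9
Slice 6: Δl = 2.7/cos36.3° = 3.350 m; N'_6 = 219·cos36.3° − 43·3.350 = 32.4; c'Δl = 52.93; W sinα = 129.7
Slice 7: Δl = 2.9/cos46.0° = 4.175 m; N'_7 = 95·cos46.0° − 4·4.175 = 49.3; c'Δl = 65.96; W sinα = 68.3
Σc'Δl = 335.7 kN/m; ΣN' = 988.6 kN/m; ΣW sinα = 590.2 kN/m
Resisting = 335.7 + 988.6·tan32.2° = 335.7 + 622.6 = 958.2 kN/m
FS = 958.2 / 590.2 = 1.624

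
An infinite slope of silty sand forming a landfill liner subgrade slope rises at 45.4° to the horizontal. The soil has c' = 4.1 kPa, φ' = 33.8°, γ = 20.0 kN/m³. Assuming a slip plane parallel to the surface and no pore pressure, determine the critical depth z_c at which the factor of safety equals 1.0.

Setting FS = 1.00 in FS = [c' + γz cos²β tanφ'] / [γz sinβ cosβ] and solving for z:
z = c' / [γ cosβ (FS·sinβ − cosβ·tanφ')]
  = 4.1 / [20.0·cos45.4°·(1.00·sin45.4° − cos45.4°·tan33.8°)]
  = 4.1 / [20.0·0.7022·(1.00·0.7120 − 0.7022·0.6694)]
  = 4.1 / 3.3981 = 1.207 m

z_c = 1.21 m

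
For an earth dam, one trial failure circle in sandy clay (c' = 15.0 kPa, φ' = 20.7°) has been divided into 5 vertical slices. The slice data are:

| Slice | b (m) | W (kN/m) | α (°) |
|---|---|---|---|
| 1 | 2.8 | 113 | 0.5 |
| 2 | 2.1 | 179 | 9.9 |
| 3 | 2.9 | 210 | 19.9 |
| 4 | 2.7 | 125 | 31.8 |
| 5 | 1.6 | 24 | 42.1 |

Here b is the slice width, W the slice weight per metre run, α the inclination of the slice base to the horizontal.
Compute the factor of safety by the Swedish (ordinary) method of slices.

FS = 2.33

Ordinary method of slices: FS = Σ[c'·Δl_i + (W_i cosα_i)·tanφ'] / Σ W_i sinα_i, with Δl_i = b_i / cosα_i.
Slice 1: Δl = 2.8/cos0.5° = 2.800 m; N'_1 = 113·cos0.5° = 113.0; c'Δl = 42.00; W sinα = 1.0
Slice 2: Δl = 2.1/cos9.9° = 2.132 m; N'_2 = 179·cos9.9° = 176.3; c'Δl = 31.98; W sinα = 30.8
Slice 3: Δl = 2.9/cos19.9° = 3.084 m; N'_3 = 210·cos19.9° = 197.5; c'Δl = 46.26; W sinα = 71.5
Slice 4: Δl = 2.7/cos31.8° = 3.177 m; N'_4 = 125·cos31.8° = 106.2; c'Δl = 47.65; W sinα = 65.9
Slice 5: Δl = 1.6/cos42.1° = 2.156 m; N'_5 = 24·cos42.1° = 17.8; c'Δl = 32.35; W sinα = 16.1
Σc'Δl = 200.2 kN/m; ΣN' = 610.8 kN/m; ΣW sinα = 185.2 kN/m
Resisting = 200.2 + 610.8·tan20.7° = 200.2 + 230.8 = 431.1 kN/m
FS = 431.1 / 185.2 = 2.327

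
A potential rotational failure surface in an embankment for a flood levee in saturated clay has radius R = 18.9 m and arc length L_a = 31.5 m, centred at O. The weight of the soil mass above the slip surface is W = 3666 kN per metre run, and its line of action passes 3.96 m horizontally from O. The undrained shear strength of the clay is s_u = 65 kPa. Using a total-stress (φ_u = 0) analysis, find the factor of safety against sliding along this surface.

Taking moments about the centre O, the resisting moment is provided by the undrained shear strength acting along the arc:
M_R = s_u·L_a·R = 65·31.50·18.9 = 38697.8 kN·m/m
M_D = W·d = 3666·3.96 = 14517.4 kN·m/m
FS = M_R / M_D = 38697.8 / 14517.4 = 2.666

FS = 2.67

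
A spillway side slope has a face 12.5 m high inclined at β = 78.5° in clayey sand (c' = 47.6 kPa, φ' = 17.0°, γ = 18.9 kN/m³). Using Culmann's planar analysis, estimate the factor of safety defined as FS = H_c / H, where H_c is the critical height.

H_c = (4c'/γ) · sinβ cosφ' / [1 − cos(β − φ')]
    = (4·47.6/18.9) · sin78.5°·cos17.0° / [1 − cos61.5°]
    = 10.074 · 0.9371 / 0.5228 = 18.06 m
FS = H_c / H = 18.06 / 12.5 = 1.444

FS = 1.44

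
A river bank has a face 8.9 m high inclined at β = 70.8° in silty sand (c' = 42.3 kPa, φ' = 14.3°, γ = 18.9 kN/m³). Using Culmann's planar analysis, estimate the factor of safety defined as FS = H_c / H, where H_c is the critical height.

H_c = (4c'/γ) · sinβ cosφ' / [1 − cos(β − φ')]
    = (4·42.3/18.9) · sin70.8°·cos14.3° / [1 − cos56.5°]
    = 8.952 · 0.9151 / 0.4481 = 18.28 m
FS = H_c / H = 18.28 / 8.9 = 2.054

FS = 2.05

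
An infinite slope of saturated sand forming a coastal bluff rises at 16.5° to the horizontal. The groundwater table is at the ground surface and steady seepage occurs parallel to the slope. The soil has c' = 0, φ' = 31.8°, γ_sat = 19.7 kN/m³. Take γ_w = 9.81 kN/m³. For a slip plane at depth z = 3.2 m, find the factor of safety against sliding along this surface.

FS = 1.05

With seepage parallel to the slope and the water table at the surface, the effective normal stress on the slip plane uses the buoyant unit weight γ' = γ_sat − γ_w while the driving shear stress uses γ_sat:
FS = [c' + γ' z cos²β tanφ'] / [γ_sat z sinβ cosβ]
(For c' = 0 this reduces to FS = (γ'/γ_sat)·tanφ'/tanβ.)
γ' = 19.7 − 9.81 = 9.89 kN/m³
Numerator = 0.0 + 9.89·3.2·cos²16.5°·tan31.8° = 0.0 + 9.89·3.2·0.9193·0.6200 = 18.040 kPa
Denominator = 19.7·3.2·sin16.5°·cos16.5° = 19.7·3.2·0.2840·0.9588 = 17.167 kPa
FS = 18.040 / 17.167 = 1.051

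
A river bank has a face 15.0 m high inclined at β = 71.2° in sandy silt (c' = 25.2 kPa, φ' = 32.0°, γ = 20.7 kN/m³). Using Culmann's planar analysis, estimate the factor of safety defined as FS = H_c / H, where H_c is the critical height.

FS = 1.16

H_c = (4c'/γ) · sinβ cosφ' / [1 − cos(β − φ')]
    = (4·25.2/20.7) · sin71.2°·cos32.0° / [1 − cos39.2°]
    = 4.870 · 0.8028 / 0.2251 = 17.37 m
FS = H_c / H = 17.37 / 15.0 = 1.158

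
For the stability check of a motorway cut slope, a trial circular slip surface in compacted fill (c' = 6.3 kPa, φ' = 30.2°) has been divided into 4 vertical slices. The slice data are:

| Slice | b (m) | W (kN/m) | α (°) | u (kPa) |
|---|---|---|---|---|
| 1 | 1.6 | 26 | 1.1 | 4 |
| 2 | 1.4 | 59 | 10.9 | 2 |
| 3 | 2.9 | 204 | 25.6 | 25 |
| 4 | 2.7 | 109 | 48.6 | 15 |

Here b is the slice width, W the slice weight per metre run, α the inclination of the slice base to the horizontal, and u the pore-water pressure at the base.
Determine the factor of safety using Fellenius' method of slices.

FS = 0.96

Ordinary method of slices: FS = Σ[c'·Δl_i + (W_i cosα_i − u_i·Δl_i)·tanφ'] / Σ W_i sinα_i, with Δl_i = b_i / cosα_i.
Slice 1: Δl = 1.6/cos1.1° = 1.600 m; N'_1 = 26·cos1.1° − 4·1.600 = 19.6; c'Δl = 10.08; W sinα = 0.5
Slice 2: Δl = 1.4/cos10.9° = 1.426 m; N'_2 = 59·cos10.9° − 2·1.426 = 55.1; c'Δl = 8.98; W sinα = 11.2
Slice 3: Δl = 2.9/cos25.6° = 3.216 m; N'_3 = 204·cos25.6° − 25·3.216 = 103.6; c'Δl = 20.26; W sinα = 88.1
Slice 4: Δl = 2.7/cos48.6° = 4.083 m; N'_4 = 109·cos48.6° − 15·4.083 = 10.8; c'Δl = 25.72; W sinα = 81.8
Σc'Δl = 65.0 kN/m; ΣN' = 189.1 kN/m; ΣW sinα = 181.6 kN/m
Resisting = 65.0 + 189.1·tan30.2° = 65.0 + 110.1 = 175.1 kN/m
FS = 175.1 / 181.6 = 0.964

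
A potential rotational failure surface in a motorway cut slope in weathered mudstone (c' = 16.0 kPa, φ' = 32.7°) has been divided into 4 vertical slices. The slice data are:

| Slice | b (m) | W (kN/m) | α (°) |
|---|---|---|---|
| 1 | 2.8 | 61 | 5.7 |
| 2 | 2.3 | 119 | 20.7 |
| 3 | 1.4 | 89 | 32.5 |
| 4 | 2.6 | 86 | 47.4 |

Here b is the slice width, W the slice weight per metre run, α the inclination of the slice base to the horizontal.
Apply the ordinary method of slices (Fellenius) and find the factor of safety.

FS = 2.31

Ordinary method of slices: FS = Σ[c'·Δl_i + (W_i cosα_i)·tanφ'] / Σ W_i sinα_i, with Δl_i = b_i / cosα_i.
Slice 1: Δl = 2.8/cos5.7° = 2.814 m; N'_1 = 61·cos5.7° = 60.7; c'Δl = 45.02; W sinα = 6.1
Slice 2: Δl = 2.3/cos20.7° = 2.459 m; N'_2 = 119·cos20.7° = 111.3; c'Δl = 39.34; W sinα = 42.1
Slice 3: Δl = 1.4/cos32.5° = 1.660 m; N'_3 = 89·cos32.5° = 75.1; c'Δl = 26.56; W sinα = 47.8
Slice 4: Δl = 2.6/cos47.4° = 3.841 m; N'_4 = 86·cos47.4° = 58.2; c'Δl = 61.46; W sinα = 63.3
Σc'Δl = 172.4 kN/m; ΣN' = 305.3 kN/m; ΣW sinα = 159.2 kN/m
Resisting = 172.4 + 305.3·tan32.7° = 172.4 + 196.0 = 368.4 kN/m
FS = 368.4 / 159.2 = 2.313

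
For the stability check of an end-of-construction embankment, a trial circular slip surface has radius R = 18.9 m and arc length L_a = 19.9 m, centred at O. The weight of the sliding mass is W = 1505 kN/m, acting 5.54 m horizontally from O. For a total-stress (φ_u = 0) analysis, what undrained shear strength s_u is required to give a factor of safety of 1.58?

FS = s_u·L_a·R / (W·d), so s_u = FS·W·d / (L_a·R).
s_u = 1.58·1505·5.54 / (19.90·18.9) = 13173.6 / 376.11 = 35.03 kPa

s_u = 35.0 kPa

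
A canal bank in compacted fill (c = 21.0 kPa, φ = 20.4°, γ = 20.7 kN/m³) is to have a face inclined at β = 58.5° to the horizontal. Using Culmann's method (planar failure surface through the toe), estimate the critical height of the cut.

Culmann's analysis gives the critical failure plane at α_cr = (β + φ)/2 = (58.5 + 20.4)/2 = 39.5°, and the critical height
H_c = (4c/γ) · sinβ cosφ / [1 − cos(β − φ)]
    = (4·21.0/20.7) · sin58.5°·cos20.4° / [1 − cos(38.1°)]
    = 4.058 · 0.8526·0.9373 / [1 − 0.7869]
    = 4.058 · 0.7992 / 0.2131
    = 15.22 m

H_c = 15.22 m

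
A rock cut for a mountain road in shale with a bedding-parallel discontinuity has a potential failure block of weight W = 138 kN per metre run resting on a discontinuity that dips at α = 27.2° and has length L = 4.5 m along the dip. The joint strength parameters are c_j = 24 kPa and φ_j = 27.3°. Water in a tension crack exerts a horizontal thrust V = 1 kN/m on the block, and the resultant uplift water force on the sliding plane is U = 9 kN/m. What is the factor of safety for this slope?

Resolving the block weight along and normal to the plane and applying the Mohr–Coulomb strength on the joint:
N' = W cosα − U − V sinα = 138·cos27.2° − 9 − 1·sin27.2° = 113.3 kN/m
Driving force T = W sinα + V cosα = 138·sin27.2° + 1·cos27.2° = 64.0 kN/m
Resisting force R = c_j·L + N'·tanφ_j = 24·4.5 + 113.3·tan27.3° = 108.0 + 58.5 = 166.5 kN/m
FS = R / T = 166.5 / 64.0 = 2.602

FS = 2.60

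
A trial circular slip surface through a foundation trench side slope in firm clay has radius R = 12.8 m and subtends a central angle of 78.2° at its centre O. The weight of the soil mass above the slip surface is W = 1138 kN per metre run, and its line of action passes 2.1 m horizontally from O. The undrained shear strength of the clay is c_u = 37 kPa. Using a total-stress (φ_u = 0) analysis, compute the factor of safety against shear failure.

FS = 3.46

Taking moments about the centre O, the resisting moment is provided by the undrained shear strength acting along the arc:
Arc length L_a = R·θ = 12.8·(78.2°·π/180) = 12.8·1.3648 = 17.47 m
M_R = c_u·L_a·R = 37·17.47·12.8 = 8273.8 kN·m/m
M_D = W·d = 1138·2.1 = 2389.8 kN·m/m
FS = M_R / M_D = 8273.8 / 2389.8 = 3.462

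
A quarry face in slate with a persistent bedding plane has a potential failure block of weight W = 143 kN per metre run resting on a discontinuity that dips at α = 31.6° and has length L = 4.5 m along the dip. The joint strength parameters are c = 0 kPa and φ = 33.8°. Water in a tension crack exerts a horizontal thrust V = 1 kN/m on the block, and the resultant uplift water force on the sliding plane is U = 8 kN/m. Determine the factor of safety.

FS = 1.00

Resolving the block weight along and normal to the plane and applying the Mohr–Coulomb strength on the joint:
N' = W cosα − U − V sinα = 143·cos31.6° − 8 − 1·sin31.6° = 113.3 kN/m
Driving force T = W sinα + V cosα = 143·sin31.6° + 1·cos31.6° = 75.8 kN/m
Resisting force R = c·L + N'·tanφ = 0·4.5 + 113.3·tan33.8° = 0.0 + 75.8 = 75.8 kN/m
FS = R / T = 75.8 / 75.8 = 1.001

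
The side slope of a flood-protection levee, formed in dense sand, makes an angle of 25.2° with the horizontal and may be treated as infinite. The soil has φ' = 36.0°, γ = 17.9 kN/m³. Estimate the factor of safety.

FS = 1.54

For a dry cohesionless infinite slope the factor of safety is FS = tanφ' / tanβ.
FS = tan36.0° / tan25.2° = 0.7265 / 0.4706 = 1.544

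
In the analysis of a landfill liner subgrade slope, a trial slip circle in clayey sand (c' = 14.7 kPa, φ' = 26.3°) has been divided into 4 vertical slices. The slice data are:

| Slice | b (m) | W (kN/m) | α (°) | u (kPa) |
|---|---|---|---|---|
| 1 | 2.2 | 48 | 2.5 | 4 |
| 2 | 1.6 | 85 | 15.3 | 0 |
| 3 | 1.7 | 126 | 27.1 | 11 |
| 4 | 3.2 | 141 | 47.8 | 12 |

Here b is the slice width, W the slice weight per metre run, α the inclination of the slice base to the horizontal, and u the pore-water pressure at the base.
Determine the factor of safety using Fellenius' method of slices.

Ordinary method of slices: FS = Σ[c'·Δl_i + (W_i cosα_i − u_i·Δl_i)·tanφ'] / Σ W_i sinα_i, with Δl_i = b_i / cosα_i.
Slice 1: Δl = 2.2/cos2.5° = 2.202 m; N'_1 = 48·cos2.5° − 4·2.202 = 39.1; c'Δl = 32.37; W sinα = 2.1
Slice 2: Δl = 1.6/cos15.3° = 1.659 m; N'_2 = 85·cos15.3° − 0·1.659 = 82.0; c'Δl = 24.38; W sinα = 22.4
Slice 3: Δl = 1.7/cos27.1° = 1.910 m; N'_3 = 126·cos27.1° − 11·1.910 = 91.2; c'Δl = 28.07; W sinα = 57.4
Slice 4: Δl = 3.2/cos47.8° = 4.764 m; N'_4 = 141·cos47.8° − 12·4.764 = 37.5; c'Δl = 70.03; W sinα = 104.5
Σc'Δl = 154.9 kN/m; ΣN' = 249.8 kN/m; ΣW sinα = 186.4 kN/m
Resisting = 154.9 + 249.8·tan26.3° = 154.9 + 123.5 = 278.3 kN/m
FS = 278.3 / 186.4 = 1.493

FS = 1.49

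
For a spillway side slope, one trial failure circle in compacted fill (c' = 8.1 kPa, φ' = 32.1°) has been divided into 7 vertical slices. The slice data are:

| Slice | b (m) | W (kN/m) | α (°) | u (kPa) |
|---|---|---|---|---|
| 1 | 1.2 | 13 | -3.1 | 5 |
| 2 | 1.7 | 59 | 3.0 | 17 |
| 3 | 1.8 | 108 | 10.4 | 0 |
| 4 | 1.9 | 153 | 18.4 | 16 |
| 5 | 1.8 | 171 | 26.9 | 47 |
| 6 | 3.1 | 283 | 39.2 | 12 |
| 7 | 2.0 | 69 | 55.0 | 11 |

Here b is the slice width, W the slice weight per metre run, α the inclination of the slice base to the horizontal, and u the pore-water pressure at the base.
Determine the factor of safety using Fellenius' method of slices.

FS = 1.14

Ordinary method of slices: FS = Σ[c'·Δl_i + (W_i cosα_i − u_i·Δl_i)·tanφ'] / Σ W_i sinα_i, with Δl_i = b_i / cosα_i.
Slice 1: Δl = 1.2/cos(-3.1°) = 1.202 m; N'_1 = 13·cos(-3.1°) − 5·1.202 = 7.0; c'Δl = 9.73; W sinα = -0.7
Slice 2: Δl = 1.7/cos3.0° = 1.702 m; N'_2 = 59·cos3.0° − 17·1.702 = 30.0; c'Δl = 13.79; W sinα = 3.1
Slice 3: Δl = 1.8/cos10.4° = 1.830 m; N'_3 = 108·cos10.4° − 0·1.830 = 106.2; c'Δl = 14.82; W sinα = 19.5
Slice 4: Δl = 1.9/cos18.4° = 2.002 m; N'_4 = 153·cos18.4° − 16·2.002 = 113.1; c'Δl = 16.22; W sinα = 48.3
Slice 5: Δl = 1.8/cos26.9° = 2.018 m; N'_5 = 171·cos26.9° − 47·2.018 = 57.6; c'Δl = 16.35; W sinα = 77.4
Slice 6: Δl = 3.1/cos39.2° = 4.000 m; N'_6 = 283·cos39.2° − 12·4.000 = 171.3; c'Δl = 32.40; W sinα = 178.9
Slice 7: Δl = 2.0/cos55.0° = 3.487 m; N'_7 = 69·cos55.0° − 11·3.487 = 1.2; c'Δl = 28.24; W sinα = 56.5
Σc'Δl = 131.6 kN/m; ΣN' = 486.5 kN/m; ΣW sinα = 382.9 kN/m
Resisting = 131.6 + 486.5·tan32.1° = 131.6 + 305.2 = 436.7 kN/m
FS = 436.7 / 382.9 = 1.140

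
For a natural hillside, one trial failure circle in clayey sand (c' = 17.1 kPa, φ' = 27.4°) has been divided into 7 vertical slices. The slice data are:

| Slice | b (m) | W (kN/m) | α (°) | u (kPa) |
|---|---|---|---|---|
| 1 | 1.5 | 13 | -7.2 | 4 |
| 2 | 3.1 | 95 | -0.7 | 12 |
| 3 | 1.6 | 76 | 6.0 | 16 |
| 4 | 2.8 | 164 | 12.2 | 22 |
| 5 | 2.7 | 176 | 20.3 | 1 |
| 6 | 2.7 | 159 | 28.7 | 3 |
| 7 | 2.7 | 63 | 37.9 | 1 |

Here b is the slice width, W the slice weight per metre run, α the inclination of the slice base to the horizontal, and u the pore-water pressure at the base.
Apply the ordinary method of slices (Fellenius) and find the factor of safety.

FS = 2.78

Ordinary method of slices: FS = Σ[c'·Δl_i + (W_i cosα_i − u_i·Δl_i)·tanφ'] / Σ W_i sinα_i, with Δl_i = b_i / cosα_i.
Slice 1: Δl = 1.5/cos(-7.2°) = 1.512 m; N'_1 = 13·cos(-7.2°) − 4·1.512 = 6.8; c'Δl = 25.85; W sinα = -1.6
Slice 2: Δl = 3.1/cos(-0.7°) = 3.100 m; N'_2 = 95·cos(-0.7°) − 12·3.100 = 57.8; c'Δl = 53.01; W sinα = -1.2
Slice 3: Δl = 1.6/cos6.0° = 1.609 m; N'_3 = 76·cos6.0° − 16·1.609 = 49.8; c'Δl = 27.51; W sinα = 7.9
Slice 4: Δl = 2.8/cos12.2° = 2.865 m; N'_4 = 164·cos12.2° − 22·2.865 = 97.3; c'Δl = 48.99; W sinα = 34.7
Slice 5: Δl = 2.7/cos20.3° = 2.879 m; N'_5 = 176·cos20.3° − 1·2.879 = 162.2; c'Δl = 49.23; W sinα = 61.1
Slice 6: Δl = 2.7/cos28.7° = 3.078 m; N'_6 = 159·cos28.7° − 3·3.078 = 130.2; c'Δl = 52.64; W sinα = 76.4
Slice 7: Δl = 2.7/cos37.9° = 3.422 m; N'_7 = 63·cos37.9° − 1·3.422 = 46.3; c'Δl = 58.51; W sinα = 38.7
Σc'Δl = 315.7 kN/m; ΣN' = 550.5 kN/m; ΣW sinα = 215.9 kN/m
Resisting = 315.7 + 550.5·tan27.4° = 315.7 + 285.3 = 601.1 kN/m
FS = 601.1 / 215.9 = 2.784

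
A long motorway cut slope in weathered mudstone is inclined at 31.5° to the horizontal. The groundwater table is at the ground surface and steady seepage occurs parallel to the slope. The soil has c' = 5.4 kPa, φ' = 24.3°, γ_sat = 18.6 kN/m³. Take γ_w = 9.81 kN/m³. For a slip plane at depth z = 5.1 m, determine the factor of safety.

With seepage parallel to the slope and the water table at the surface, the effective normal stress on the slip plane uses the buoyant unit weight γ' = γ_sat − γ_w while the driving shear stress uses γ_sat:
FS = [c' + γ' z cos²β tanφ'] / [γ_sat z sinβ cosβ]
γ' = 18.6 − 9.81 = 8.79 kN/m³
Numerator = 5.4 + 8.79·5.1·cos²31.5°·tan24.3° = 5.4 + 8.79·5.1·0.7270·0.4515 = 20.115 kPa
Denominator = 18.6·5.1·sin31.5°·cos31.5° = 18.6·5.1·0.5225·0.8526 = 42.260 kPa
FS = 20.115 / 42.260 = 0.476

FS = 0.48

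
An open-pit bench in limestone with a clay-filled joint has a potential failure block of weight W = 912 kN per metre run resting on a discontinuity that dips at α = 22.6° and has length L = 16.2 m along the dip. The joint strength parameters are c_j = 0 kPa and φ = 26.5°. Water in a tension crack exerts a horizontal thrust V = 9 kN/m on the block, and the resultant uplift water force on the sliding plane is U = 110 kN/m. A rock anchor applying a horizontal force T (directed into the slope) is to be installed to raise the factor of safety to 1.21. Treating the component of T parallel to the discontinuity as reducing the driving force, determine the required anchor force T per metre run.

T = 54 kN/m

Resolving forces along and normal to the sliding plane, with the horizontal anchor force T adding T·sinα to the effective normal force and T·cosα acting up the plane against the driving force:
FS = [c_jL + (W cosα − U − V sinα + T sinα) tanφ] / [W sinα + V cosα − T cosα]
Without the anchor: N' = 728.5 kN/m, driving T_d = 358.8 kN/m, resisting R = 0·16.2 + 728.5·tan26.5° = 363.2 kN/m, FS = 1.01.
Setting FS = 1.21 and solving for T:
1.21·(358.8 − T cos22.6°) = 363.2 + T sin22.6°·tan26.5°
T·(sin22.6°·tan26.5° + 1.21·cos22.6°) = 1.21·358.8 − 363.2
T·(0.3843·0.4986 + 1.21·0.9232) = 434.1 − 363.2 = 70.9
T·1.3087 = 70.9
T = 54.2 kN/m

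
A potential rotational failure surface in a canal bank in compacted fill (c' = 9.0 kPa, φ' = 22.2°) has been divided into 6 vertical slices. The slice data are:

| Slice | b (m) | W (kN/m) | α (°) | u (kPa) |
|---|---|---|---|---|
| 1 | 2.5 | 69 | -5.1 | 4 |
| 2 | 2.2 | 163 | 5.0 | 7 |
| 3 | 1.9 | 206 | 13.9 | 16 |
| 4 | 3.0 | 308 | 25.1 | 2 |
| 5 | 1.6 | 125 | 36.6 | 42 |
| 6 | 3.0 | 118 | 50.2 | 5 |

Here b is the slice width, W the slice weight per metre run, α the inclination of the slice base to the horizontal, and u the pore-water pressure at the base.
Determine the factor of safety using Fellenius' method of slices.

Ordinary method of slices: FS = Σ[c'·Δl_i + (W_i cosα_i − u_i·Δl_i)·tanφ'] / Σ W_i sinα_i, with Δl_i = b_i / cosα_i.
Slice 1: Δl = 2.5/cos(-5.1°) = 2.510 m; N'_1 = 69·cos(-5.1°) − 4·2.510 = 58.7; c'Δl = 22.59; W sinα = -6.1
Slice 2: Δl = 2.2/cos5.0° = 2.208 m; N'_2 = 163·cos5.0° − 7·2.208 = 146.9; c'Δl = 19.88; W sinα = 14.2
Slice 3: Δl = 1.9/cos13.9° = 1.957 m; N'_3 = 206·cos13.9° − 16·1.957 = 168.7; c'Δl = 17.62; W sinα = 49.5
Slice 4: Δl = 3.0/cos25.1° = 3.313 m; N'_4 = 308·cos25.1° − 2·3.313 = 272.3; c'Δl = 29.82; W sinα = 130.7
Slice 5: Δl = 1.6/cos36.6° = 1.993 m; N'_5 = 125·cos36.6° − 42·1.993 = 16.6; c'Δl = 17.94; W sinα = 74.5
Slice 6: Δl = 3.0/cos50.2° = 4.687 m; N'_6 = 118·cos50.2° − 5·4.687 = 52.1; c'Δl = 42.18; W sinα = 90.7
Σc'Δl = 150.0 kN/m; ΣN' = 715.3 kN/m; ΣW sinα = 353.4 kN/m
Resisting = 150.0 + 715.3·tan22.2° = 150.0 + 291.9 = 441.9 kN/m
FS = 441.9 / 353.4 = 1.250

FS = 1.25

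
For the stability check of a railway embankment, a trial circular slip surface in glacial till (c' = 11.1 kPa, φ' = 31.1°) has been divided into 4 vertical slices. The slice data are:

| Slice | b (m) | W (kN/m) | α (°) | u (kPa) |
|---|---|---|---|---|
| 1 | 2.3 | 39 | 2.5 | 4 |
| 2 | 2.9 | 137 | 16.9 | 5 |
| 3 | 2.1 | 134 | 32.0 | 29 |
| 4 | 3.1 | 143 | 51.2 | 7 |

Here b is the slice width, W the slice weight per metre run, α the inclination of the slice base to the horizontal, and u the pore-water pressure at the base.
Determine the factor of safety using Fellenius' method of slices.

Ordinary method of slices: FS = Σ[c'·Δl_i + (W_i cosα_i − u_i·Δl_i)·tanφ'] / Σ W_i sinα_i, with Δl_i = b_i / cosα_i.
Slice 1: Δl = 2.3/cos2.5° = 2.302 m; N'_1 = 39·cos2.5° − 4·2.302 = 29.8; c'Δl = 25.55; W sinα = 1.7
Slice 2: Δl = 2.9/cos16.9° = 3.031 m; N'_2 = 137·cos16.9° − 5·3.031 = 115.9; c'Δl = 33.64; W sinα = 39.8
Slice 3: Δl = 2.1/cos32.0° = 2.476 m; N'_3 = 134·cos32.0° − 29·2.476 = 41.8; c'Δl = 27.49; W sinα = 71.0
Slice 4: Δl = 3.1/cos51.2° = 4.947 m; N'_4 = 143·cos51.2° − 7·4.947 = 55.0; c'Δl = 54.92; W sinα = 111.4
Σc'Δl = 141.6 kN/m; ΣN' = 242.5 kN/m; ΣW sinα = 224.0 kN/m
Resisting = 141.6 + 242.5·tan31.1° = 141.6 + 146.3 = 287.9 kN/m
FS = 287.9 / 224.0 = 1.285

FS = 1.29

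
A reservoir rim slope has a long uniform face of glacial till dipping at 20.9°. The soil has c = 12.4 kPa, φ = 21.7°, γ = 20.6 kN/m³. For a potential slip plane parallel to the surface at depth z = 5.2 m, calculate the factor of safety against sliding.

FS = 1.39

For an infinite slope with a slip plane parallel to the surface (no pore pressure): FS = [c + γz cos²β tanφ] / [γz sinβ cosβ].
γz = 20.6·5.2 = 107.12 kN/m²
Numerator = 12.4 + 107.12·cos²20.9°·tan21.7° = 12.4 + 107.12·0.8727·0.3979 = 49.603 kPa
Denominator = 107.12·sin20.9°·cos20.9° = 107.12·0.3567·0.9342 = 35.699 kPa
FS = 49.603 / 35.699 = 1.389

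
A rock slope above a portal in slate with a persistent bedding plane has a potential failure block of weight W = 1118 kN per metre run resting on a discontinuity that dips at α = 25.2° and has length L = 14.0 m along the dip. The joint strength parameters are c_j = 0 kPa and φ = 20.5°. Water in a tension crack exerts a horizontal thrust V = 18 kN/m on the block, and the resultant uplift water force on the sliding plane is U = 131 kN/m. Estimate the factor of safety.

FS = 0.66

Resolving the block weight along and normal to the plane and applying the Mohr–Coulomb strength on the joint:
N' = W cosα − U − V sinα = 1118·cos25.2° − 131 − 18·sin25.2° = 872.9 kN/m
Driving force T = W sinα + V cosα = 1118·sin25.2° + 18·cos25.2° = 492.3 kN/m
Resisting force R = c_j·L + N'·tanφ = 0·14.0 + 872.9·tan20.5° = 0.0 + 326.4 = 326.4 kN/m
FS = R / T = 326.4 / 492.3 = 0.663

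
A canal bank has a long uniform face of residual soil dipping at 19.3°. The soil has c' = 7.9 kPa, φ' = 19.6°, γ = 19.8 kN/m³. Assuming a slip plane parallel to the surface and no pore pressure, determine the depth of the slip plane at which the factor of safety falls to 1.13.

z = 11.30 m

Setting FS = 1.13 in FS = [c' + γz cos²β tanφ'] / [γz sinβ cosβ] and solving for z:
z = c' / [γ cosβ (FS·sinβ − cosβ·tanφ')]
  = 7.9 / [19.8·cos19.3°·(1.13·sin19.3° − cos19.3°·tan19.6°)]
  = 7.9 / [19.8·0.9438·(1.13·0.3305 − 0.9438·0.3561)]
  = 7.9 / 0.6991 = 11.301 m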